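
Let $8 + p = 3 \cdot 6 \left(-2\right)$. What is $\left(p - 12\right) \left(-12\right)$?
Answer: $672$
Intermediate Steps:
$p = -44$ ($p = -8 + 3 \cdot 6 \left(-2\right) = -8 + 18 \left(-2\right) = -8 - 36 = -44$)
$\left(p - 12\right) \left(-12\right) = \left(-44 - 12\right) \left(-12\right) = \left(-56\right) \left(-12\right) = 672$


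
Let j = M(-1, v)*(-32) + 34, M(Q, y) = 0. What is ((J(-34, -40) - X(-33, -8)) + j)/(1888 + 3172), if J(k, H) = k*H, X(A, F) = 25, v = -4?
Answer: 1369/5060 ≈ 0.27055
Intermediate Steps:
J(k, H) = H*k
j = 34 (j = 0*(-32) + 34 = 0 + 34 = 34)
((J(-34, -40) - X(-33, -8)) + j)/(1888 + 3172) = ((-40*(-34) - 1*25) + 34)/(1888 + 3172) = ((1360 - 25) + 34)/5060 = (1335 + 34)*(1/5060) = 1369*(1/5060) = 1369/5060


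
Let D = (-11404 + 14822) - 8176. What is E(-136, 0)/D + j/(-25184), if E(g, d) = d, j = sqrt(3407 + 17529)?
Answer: -sqrt(5234)/12592 ≈ -0.0057454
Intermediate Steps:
j = 2*sqrt(5234) (j = sqrt(20936) = 2*sqrt(5234) ≈ 144.69)
D = -4758 (D = 3418 - 8176 = -4758)
E(-136, 0)/D + j/(-25184) = 0/(-4758) + (2*sqrt(5234))/(-25184) = 0*(-1/4758) + (2*sqrt(5234))*(-1/25184) = 0 - sqrt(5234)/12592 = -sqrt(5234)/12592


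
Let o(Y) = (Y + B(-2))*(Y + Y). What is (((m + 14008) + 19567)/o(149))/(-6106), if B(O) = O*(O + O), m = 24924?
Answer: -58499/285675316 ≈ -0.00020477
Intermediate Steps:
B(O) = 2*O² (B(O) = O*(2*O) = 2*O²)
o(Y) = 2*Y*(8 + Y) (o(Y) = (Y + 2*(-2)²)*(Y + Y) = (Y + 2*4)*(2*Y) = (Y + 8)*(2*Y) = (8 + Y)*(2*Y) = 2*Y*(8 + Y))
(((m + 14008) + 19567)/o(149))/(-6106) = (((24924 + 14008) + 19567)/((2*149*(8 + 149))))/(-6106) = ((38932 + 19567)/((2*149*157)))*(-1/6106) = (58499/46786)*(-1/6106) = -58499/285675316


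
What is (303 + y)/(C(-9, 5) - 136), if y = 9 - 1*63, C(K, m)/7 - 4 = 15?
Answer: -83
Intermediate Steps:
C(K, m) = 133 (C(K, m) = 28 + 7*15 = 28 + 105 = 133)
y = -54 (y = 9 - 63 = -54)
(303 + y)/(C(-9, 5) - 136) = (303 - 54)/(133 - 136) = 249/(-3) = 249*(-⅓) = -83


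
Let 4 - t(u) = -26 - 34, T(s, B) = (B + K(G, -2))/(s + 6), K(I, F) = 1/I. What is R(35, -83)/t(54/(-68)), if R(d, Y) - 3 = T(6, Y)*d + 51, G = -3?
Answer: -3403/1152 ≈ -2.9540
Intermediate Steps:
T(s, B) = (-⅓ + B)/(6 + s) (T(s, B) = (B + 1/(-3))/(s + 6) = (B - ⅓)/(6 + s) = (-⅓ + B)/(6 + s))
t(u) = 64 (t(u) = 4 - (-26 - 34) = 4 - 1*(-60) = 4 + 60 = 64)
R(d, Y) = 54 + d*(-1/36 + Y/12) (R(d, Y) = 3 + (((-⅓ + Y)/(6 + 6))*d + 51) = 3 + (((-⅓ + Y)/12)*d + 51) = 3 + ((-1/36 + Y/12)*d + 51) = 3 + (d*(-1/36 + Y/12) + 51) = 3 + (51 + d*(-1/36 + Y/12)) = 54 + d*(-1/36 + Y/12))
R(35, -83)/t(54/(-68)) = (54 + (1/36)*35*(-1 + 3*(-83)))/64 = (54 + (1/36)*35*(-1 - 249))*(1/64) = (54 + (1/36)*35*(-250))*(1/64) = (54 - 4375/18)*(1/64) = -3403/18*1/64 = -3403/1152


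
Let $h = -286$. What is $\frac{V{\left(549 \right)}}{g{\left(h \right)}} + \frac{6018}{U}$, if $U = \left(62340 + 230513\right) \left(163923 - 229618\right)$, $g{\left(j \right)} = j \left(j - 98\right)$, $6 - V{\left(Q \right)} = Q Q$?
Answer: $- \frac{175713102590929}{64027318234880} \approx -2.7443$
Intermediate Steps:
$V{\left(Q \right)} = 6 - Q^{2}$ ($V{\left(Q \right)} = 6 - Q Q = 6 - Q^{2}$)
$g{\left(j \right)} = j \left(-98 + j\right)$
$U = -19238977835$ ($U = 292853 \left(-65695\right) = -19238977835$)
$\frac{V{\left(549 \right)}}{g{\left(h \right)}} + \frac{6018}{U} = \frac{6 - 549^{2}}{\left(-286\right) \left(-98 - 286\right)} + \frac{6018}{-19238977835} = \frac{6 - 301401}{\left(-286\right) \left(-384\right)} + 6018 \left(- \frac{1}{19238977835}\right) = \frac{6 - 301401}{109824} - \frac{6018}{19238977835} = \left(-301395\right) \frac{1}{109824} - \frac{6018}{19238977835} = - \frac{100465}{36608} - \frac{6018}{19238977835} = - \frac{175713102590929}{64027318234880}$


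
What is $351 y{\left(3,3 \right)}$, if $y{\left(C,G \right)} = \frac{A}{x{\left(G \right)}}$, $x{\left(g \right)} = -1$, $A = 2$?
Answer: $-702$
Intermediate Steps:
$y{\left(C,G \right)} = -2$ ($y{\left(C,G \right)} = \frac{2}{-1} = 2 \left(-1\right) = -2$)
$351 y{\left(3,3 \right)} = 351 \left(-2\right) = -702$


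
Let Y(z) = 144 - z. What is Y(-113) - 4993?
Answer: -4736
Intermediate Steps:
Y(-113) - 4993 = (144 - 1*(-113)) - 4993 = (144 + 113) - 4993 = 257 - 4993 = -4736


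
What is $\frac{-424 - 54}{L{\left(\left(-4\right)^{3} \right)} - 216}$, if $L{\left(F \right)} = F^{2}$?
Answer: $- \frac{239}{1940} \approx -0.1232$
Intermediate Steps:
$\frac{-424 - 54}{L{\left(\left(-4\right)^{3} \right)} - 216} = \frac{-424 - 54}{\left(\left(-4\right)^{3}\right)^{2} - 216} = - \frac{478}{\left(-64\right)^{2} - 216} = - \frac{478}{4096 - 216} = - \frac{478}{3880} = \left(-478\right) \frac{1}{3880} = - \frac{239}{1940}$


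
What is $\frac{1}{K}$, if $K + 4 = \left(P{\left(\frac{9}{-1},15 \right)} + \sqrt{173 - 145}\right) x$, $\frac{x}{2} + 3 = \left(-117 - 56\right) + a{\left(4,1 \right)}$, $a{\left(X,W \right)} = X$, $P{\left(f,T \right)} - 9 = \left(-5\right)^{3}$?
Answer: $\frac{1425}{56739164} + \frac{43 \sqrt{7}}{99293537} \approx 2.6261 \cdot 10^{-5}$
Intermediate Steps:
$P{\left(f,T \right)} = -116$ ($P{\left(f,T \right)} = 9 + \left(-5\right)^{3} = 9 - 125 = -116$)
$x = -344$ ($x = -6 + 2 \left(\left(-117 - 56\right) + 4\right) = -6 + 2 \left(-173 + 4\right) = -6 + 2 \left(-169\right) = -6 - 338 = -344$)
$K = 39900 - 688 \sqrt{7}$ ($K = -4 + \left(-116 + \sqrt{173 - 145}\right) \left(-344\right) = -4 + \left(-116 + \sqrt{28}\right) \left(-344\right) = -4 + \left(-116 + 2 \sqrt{7}\right) \left(-344\right) = -4 + \left(39904 - 688 \sqrt{7}\right) = 39900 - 688 \sqrt{7} \approx 38080.0$)
$\frac{1}{K} = \frac{1}{39900 - 688 \sqrt{7}}$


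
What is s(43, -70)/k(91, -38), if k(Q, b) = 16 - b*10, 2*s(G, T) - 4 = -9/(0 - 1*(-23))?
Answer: 83/18216 ≈ 0.0045564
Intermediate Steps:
s(G, T) = 83/46 (s(G, T) = 2 + (-9/(0 - 1*(-23)))/2 = 2 + (-9/(0 + 23))/2 = 2 + (-9/23)/2 = 2 + (-9*1/23)/2 = 2 + (1/2)*(-9/23) = 2 - 9/46 = 83/46)
k(Q, b) = 16 - 10*b
s(43, -70)/k(91, -38) = 83/(46*(16 - 10*(-38))) = 83/(46*(16 + 380)) = (83/46)/396 = (83/46)*(1/396) = 83/18216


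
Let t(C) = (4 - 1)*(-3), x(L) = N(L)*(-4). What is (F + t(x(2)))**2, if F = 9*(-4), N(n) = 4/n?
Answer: 2025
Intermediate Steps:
x(L) = -16/L (x(L) = (4/L)*(-4) = -16/L)
t(C) = -9 (t(C) = 3*(-3) = -9)
F = -36
(F + t(x(2)))**2 = (-36 - 9)**2 = (-45)**2 = 2025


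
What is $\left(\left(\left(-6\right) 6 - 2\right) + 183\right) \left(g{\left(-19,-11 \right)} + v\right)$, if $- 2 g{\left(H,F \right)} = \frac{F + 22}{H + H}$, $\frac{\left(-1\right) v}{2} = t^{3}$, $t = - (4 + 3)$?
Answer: $\frac{7561315}{76} \approx 99491.0$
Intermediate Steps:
$t = -7$ ($t = \left(-1\right) 7 = -7$)
$v = 686$ ($v = - 2 \left(-7\right)^{3} = \left(-2\right) \left(-343\right) = 686$)
$g{\left(H,F \right)} = - \frac{22 + F}{4 H}$ ($g{\left(H,F \right)} = - \frac{\left(F + 22\right) \frac{1}{H + H}}{2} = - \frac{\left(22 + F\right) \frac{1}{2 H}}{2} = - \frac{\frac{1}{2} \frac{1}{H} \left(22 + F\right)}{2} = - \frac{22 + F}{4 H}$)
$\left(\left(\left(-6\right) 6 - 2\right) + 183\right) \left(g{\left(-19,-11 \right)} + v\right) = \left(\left(\left(-6\right) 6 - 2\right) + 183\right) \left(\frac{-22 - -11}{4 \left(-19\right)} + 686\right) = \left(\left(-36 - 2\right) + 183\right) \left(\frac{1}{4} \left(- \frac{1}{19}\right) \left(-22 + 11\right) + 686\right) = \left(-38 + 183\right) \left(\frac{1}{4} \left(- \frac{1}{19}\right) \left(-11\right) + 686\right) = 145 \left(\frac{11}{76} + 686\right) = 145 \cdot \frac{52147}{76} = \frac{7561315}{76}$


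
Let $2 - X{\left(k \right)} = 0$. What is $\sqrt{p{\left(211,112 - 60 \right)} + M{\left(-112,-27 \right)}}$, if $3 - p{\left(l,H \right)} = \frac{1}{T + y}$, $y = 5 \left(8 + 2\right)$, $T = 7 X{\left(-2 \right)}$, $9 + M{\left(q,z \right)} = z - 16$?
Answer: $\frac{i \sqrt{3137}}{8} \approx 7.0011 i$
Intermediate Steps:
$X{\left(k \right)} = 2$ ($X{\left(k \right)} = 2 - 0 = 2 + 0 = 2$)
$M{\left(q,z \right)} = -25 + z$ ($M{\left(q,z \right)} = -9 + \left(z - 16\right) = -9 + \left(-16 + z\right) = -25 + z$)
$T = 14$ ($T = 7 \cdot 2 = 14$)
$y = 50$ ($y = 5 \cdot 10 = 50$)
$p{\left(l,H \right)} = \frac{191}{64}$ ($p{\left(l,H \right)} = 3 - \frac{1}{14 + 50} = 3 - \frac{1}{64} = \frac{191}{64}$)
$\sqrt{p{\left(211,112 - 60 \right)} + M{\left(-112,-27 \right)}} = \sqrt{\frac{191}{64} - 52} = \sqrt{- \frac{3137}{64}} = \frac{i \sqrt{3137}}{8}$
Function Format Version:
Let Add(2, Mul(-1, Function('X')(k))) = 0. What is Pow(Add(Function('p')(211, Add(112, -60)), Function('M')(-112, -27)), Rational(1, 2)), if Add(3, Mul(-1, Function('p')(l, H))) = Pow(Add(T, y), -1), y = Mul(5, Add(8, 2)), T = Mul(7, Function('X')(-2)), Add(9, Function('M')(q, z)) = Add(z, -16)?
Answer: Mul(Rational(1, 8), I, Pow(3137, Rational(1, 2))) ≈ Mul(7.0011, I)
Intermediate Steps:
Function('X')(k) = 2 (Function('X')(k) = Add(2, Mul(-1, 0)) = Add(2, 0) = 2)
Function('M')(q, z) = Add(-25, z) (Function('M')(q, z) = Add(-9, Add(z, -16)) = Add(-9, Add(-16, z)) = Add(-25, z))
T = 14 (T = Mul(7, 2) = 14)
y = 50 (y = Mul(5, 10) = 50)
Function('p')(l, H) = Rational(191, 64) (Function('p')(l, H) = Add(3, Mul(-1, Pow(Add(14, 50), -1))) = Add(3, Mul(-1, Pow(64, -1))) = Add(3, Mul(-1, Rational(1, 64))) = Add(3, Rational(-1, 64)) = Rational(191, 64))
Pow(Add(Function('p')(211, Add(112, -60)), Function('M')(-112, -27)), Rational(1, 2)) = Pow(Add(Rational(191, 64), Add(-25, -27)), Rational(1, 2)) = Pow(Add(Rational(191, 64), -52), Rational(1, 2)) = Pow(Rational(-3137, 64), Rational(1, 2)) = Mul(Rational(1, 8), I, Pow(3137, Rational(1, 2)))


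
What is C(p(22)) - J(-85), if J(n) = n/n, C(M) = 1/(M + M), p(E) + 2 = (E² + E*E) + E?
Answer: -1975/1976 ≈ -0.99949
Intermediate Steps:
p(E) = -2 + E + 2*E² (p(E) = -2 + ((E² + E*E) + E) = -2 + ((E² + E²) + E) = -2 + (2*E² + E) = -2 + (E + 2*E²) = -2 + E + 2*E²)
C(M) = 1/(2*M)
J(n) = 1
C(p(22)) - J(-85) = 1/(2*(-2 + 22 + 2*22²)) - 1*1 = 1/(2*(-2 + 22 + 2*484)) - 1 = 1/(2*(-2 + 22 + 968)) - 1 = (½)/988 - 1 = (½)*(1/988) - 1 = 1/1976 - 1 = -1975/1976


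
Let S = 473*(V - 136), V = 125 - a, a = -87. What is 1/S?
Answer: 1/35948 ≈ 2.7818e-5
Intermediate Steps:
V = 212 (V = 125 - 1*(-87) = 125 + 87 = 212)
S = 35948 (S = 473*(212 - 136) = 473*76 = 35948)
1/S = 1/35948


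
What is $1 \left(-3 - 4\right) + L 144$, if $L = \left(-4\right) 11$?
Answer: $-6343$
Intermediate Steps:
$L = -44$
$1 \left(-3 - 4\right) + L 144 = 1 \left(-3 - 4\right) - 6336 = 1 \left(-7\right) - 6336 = -7 - 6336 = -6343$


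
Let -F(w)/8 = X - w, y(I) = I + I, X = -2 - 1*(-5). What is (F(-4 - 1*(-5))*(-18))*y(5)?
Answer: 2880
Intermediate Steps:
X = 3 (X = -2 + 5 = 3)
y(I) = 2*I
F(w) = -24 + 8*w (F(w) = -8*(3 - w) = -24 + 8*w)
(F(-4 - 1*(-5))*(-18))*y(5) = ((-24 + 8*(-4 - 1*(-5)))*(-18))*(2*5) = ((-24 + 8*(-4 + 5))*(-18))*10 = ((-24 + 8*1)*(-18))*10 = ((-24 + 8)*(-18))*10 = -16*(-18)*10 = 288*10 = 2880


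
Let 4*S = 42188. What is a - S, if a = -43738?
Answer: -54285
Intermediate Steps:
S = 10547 (S = (¼)*42188 = 10547)
a - S = -43738 - 1*10547 = -43738 - 10547 = -54285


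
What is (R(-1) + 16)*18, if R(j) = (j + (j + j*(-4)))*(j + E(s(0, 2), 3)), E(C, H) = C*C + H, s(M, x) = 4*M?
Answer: 360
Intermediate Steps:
E(C, H) = H + C² (E(C, H) = C² + H = H + C²)
R(j) = -2*j*(3 + j) (R(j) = (j + (j + j*(-4)))*(j + (3 + (4*0)²)) = (j + (j - 4*j))*(j + (3 + 0²)) = (j - 3*j)*(j + (3 + 0)) = (-2*j)*(j + 3) = (-2*j)*(3 + j) = -2*j*(3 + j))
(R(-1) + 16)*18 = (-2*(-1)*(3 - 1) + 16)*18 = (-2*(-1)*2 + 16)*18 = (4 + 16)*18 = 20*18 = 360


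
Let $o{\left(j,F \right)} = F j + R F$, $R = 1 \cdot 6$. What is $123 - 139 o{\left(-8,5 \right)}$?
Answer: $1513$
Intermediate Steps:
$R = 6$
$o{\left(j,F \right)} = 6 F + F j$ ($o{\left(j,F \right)} = F j + 6 F = 6 F + F j$)
$123 - 139 o{\left(-8,5 \right)} = 123 - 139 \cdot 5 \left(6 - 8\right) = 123 - 139 \cdot 5 \left(-2\right) = 123 - -1390 = 123 + 1390 = 1513$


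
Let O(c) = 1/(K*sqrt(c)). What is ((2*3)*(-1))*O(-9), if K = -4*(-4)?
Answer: I/8 ≈ 0.125*I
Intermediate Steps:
K = 16
O(c) = 1/(16*sqrt(c))
((2*3)*(-1))*O(-9) = ((2*3)*(-1))*(1/(16*sqrt(-9))) = (6*(-1))*((-I/3)/16) = -(-1)*I/8 = I/8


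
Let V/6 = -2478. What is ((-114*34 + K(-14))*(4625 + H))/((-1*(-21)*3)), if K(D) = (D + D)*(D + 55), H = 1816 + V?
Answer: 14112416/21 ≈ 6.7202e+5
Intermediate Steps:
V = -14868 (V = 6*(-2478) = -14868)
H = -13052 (H = 1816 - 14868 = -13052)
K(D) = 2*D*(55 + D) (K(D) = (2*D)*(55 + D) = 2*D*(55 + D))
((-114*34 + K(-14))*(4625 + H))/((-1*(-21)*3)) = ((-114*34 + 2*(-14)*(55 - 14))*(4625 - 13052))/((-1*(-21)*3)) = ((-3876 + 2*(-14)*41)*(-8427))/((21*3)) = ((-3876 - 1148)*(-8427))/63 = -5024*(-8427)*(1/63) = 42337248*(1/63) = 14112416/21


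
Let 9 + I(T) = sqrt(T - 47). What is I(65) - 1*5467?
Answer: -5476 + 3*sqrt(2) ≈ -5471.8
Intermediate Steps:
I(T) = -9 + sqrt(-47 + T) (I(T) = -9 + sqrt(T - 47) = -9 + sqrt(-47 + T))
I(65) - 1*5467 = (-9 + sqrt(-47 + 65)) - 1*5467 = (-9 + sqrt(18)) - 5467 = (-9 + 3*sqrt(2)) - 5467 = -5476 + 3*sqrt(2)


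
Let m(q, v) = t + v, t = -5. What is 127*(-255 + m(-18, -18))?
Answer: -35306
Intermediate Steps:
m(q, v) = -5 + v
127*(-255 + m(-18, -18)) = 127*(-255 + (-5 - 18)) = 127*(-255 - 23) = 127*(-278) = -35306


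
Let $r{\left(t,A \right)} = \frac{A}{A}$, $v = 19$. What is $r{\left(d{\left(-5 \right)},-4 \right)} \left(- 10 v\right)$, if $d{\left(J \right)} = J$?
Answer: $-190$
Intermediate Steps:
$r{\left(t,A \right)} = 1$
$r{\left(d{\left(-5 \right)},-4 \right)} \left(- 10 v\right) = 1 \left(\left(-10\right) 19\right) = 1 \left(-190\right) = -190$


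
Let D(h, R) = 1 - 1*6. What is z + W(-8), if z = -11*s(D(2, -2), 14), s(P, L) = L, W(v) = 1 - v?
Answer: -145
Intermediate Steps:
D(h, R) = -5 (D(h, R) = 1 - 6 = -5)
z = -154 (z = -11*14 = -154)
z + W(-8) = -154 + (1 - 1*(-8)) = -154 + (1 + 8) = -154 + 9 = -145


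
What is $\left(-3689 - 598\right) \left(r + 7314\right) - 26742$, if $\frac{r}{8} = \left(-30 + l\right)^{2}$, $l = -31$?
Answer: $-158997276$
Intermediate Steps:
$r = 29768$ ($r = 8 \left(-30 - 31\right)^{2} = 8 \left(-61\right)^{2} = 8 \cdot 3721 = 29768$)
$\left(-3689 - 598\right) \left(r + 7314\right) - 26742 = \left(-3689 - 598\right) \left(29768 + 7314\right) - 26742 = \left(-4287\right) 37082 - 26742 = -158970534 - 26742 = -158997276$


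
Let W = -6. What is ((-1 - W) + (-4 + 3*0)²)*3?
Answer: 63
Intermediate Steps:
((-1 - W) + (-4 + 3*0)²)*3 = ((-1 - 1*(-6)) + (-4 + 3*0)²)*3 = ((-1 + 6) + (-4 + 0)²)*3 = (5 + (-4)²)*3 = (5 + 16)*3 = 21*3 = 63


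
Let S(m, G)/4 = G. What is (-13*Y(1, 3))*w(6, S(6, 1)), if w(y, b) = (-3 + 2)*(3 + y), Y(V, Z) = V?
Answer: 117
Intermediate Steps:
S(m, G) = 4*G
w(y, b) = -3 - y (w(y, b) = -(3 + y) = -3 - y)
(-13*Y(1, 3))*w(6, S(6, 1)) = (-13*1)*(-3 - 1*6) = -13*(-3 - 6) = -13*(-9) = 117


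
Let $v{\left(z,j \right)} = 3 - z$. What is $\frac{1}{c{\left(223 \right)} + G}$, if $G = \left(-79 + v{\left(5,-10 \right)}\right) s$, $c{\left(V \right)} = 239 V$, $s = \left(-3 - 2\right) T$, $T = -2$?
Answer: $\frac{1}{52487} \approx 1.9052 \cdot 10^{-5}$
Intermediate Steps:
$s = 10$ ($s = \left(-3 - 2\right) \left(-2\right) = \left(-5\right) \left(-2\right) = 10$)
$G = -810$ ($G = \left(-79 + \left(3 - 5\right)\right) 10 = \left(-79 - 2\right) 10 = \left(-81\right) 10 = -810$)
$\frac{1}{c{\left(223 \right)} + G} = \frac{1}{239 \cdot 223 - 810} = \frac{1}{53297 - 810} = \frac{1}{52487}$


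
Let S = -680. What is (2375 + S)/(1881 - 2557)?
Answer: -1695/676 ≈ -2.5074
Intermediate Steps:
(2375 + S)/(1881 - 2557) = (2375 - 680)/(1881 - 2557) = 1695/(-676) = 1695*(-1/676) = -1695/676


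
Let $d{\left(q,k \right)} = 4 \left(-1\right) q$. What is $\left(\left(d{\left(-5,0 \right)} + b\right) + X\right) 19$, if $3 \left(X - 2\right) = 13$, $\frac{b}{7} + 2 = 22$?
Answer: $\frac{9481}{3} \approx 3160.3$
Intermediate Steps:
$b = 140$ ($b = -14 + 7 \cdot 22 = -14 + 154 = 140$)
$d{\left(q,k \right)} = - 4 q$
$X = \frac{19}{3}$ ($X = 2 + \frac{1}{3} \cdot 13 = 2 + \frac{13}{3} = \frac{19}{3} \approx 6.3333$)
$\left(\left(d{\left(-5,0 \right)} + b\right) + X\right) 19 = \left(\left(\left(-4\right) \left(-5\right) + 140\right) + \frac{19}{3}\right) 19 = \left(\left(20 + 140\right) + \frac{19}{3}\right) 19 = \left(160 + \frac{19}{3}\right) 19 = \frac{499}{3} \cdot 19 = \frac{9481}{3}$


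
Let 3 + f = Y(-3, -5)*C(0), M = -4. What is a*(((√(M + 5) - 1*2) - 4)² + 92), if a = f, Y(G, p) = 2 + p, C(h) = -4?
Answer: 1053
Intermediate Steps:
f = 9 (f = -3 + (2 - 5)*(-4) = -3 - 3*(-4) = -3 + 12 = 9)
a = 9
a*(((√(M + 5) - 1*2) - 4)² + 92) = 9*(((√(-4 + 5) - 1*2) - 4)² + 92) = 9*(((√1 - 2) - 4)² + 92) = 9*(((1 - 2) - 4)² + 92) = 9*((-1 - 4)² + 92) = 9*((-5)² + 92) = 9*(25 + 92) = 9*117 = 1053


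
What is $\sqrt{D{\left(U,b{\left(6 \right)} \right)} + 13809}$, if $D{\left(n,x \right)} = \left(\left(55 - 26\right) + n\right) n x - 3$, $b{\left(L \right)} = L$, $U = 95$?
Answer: $\sqrt{84486} \approx 290.66$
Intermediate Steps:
$D{\left(n,x \right)} = -3 + n x \left(29 + n\right)$ ($D{\left(n,x \right)} = \left(29 + n\right) n x - 3 = n \left(29 + n\right) x - 3 = n x \left(29 + n\right) - 3 = -3 + n x \left(29 + n\right)$)
$\sqrt{D{\left(U,b{\left(6 \right)} \right)} + 13809} = \sqrt{\left(-3 + 6 \cdot 95^{2} + 29 \cdot 95 \cdot 6\right) + 13809} = \sqrt{\left(-3 + 6 \cdot 9025 + 16530\right) + 13809} = \sqrt{\left(-3 + 54150 + 16530\right) + 13809} = \sqrt{70677 + 13809} = \sqrt{84486}$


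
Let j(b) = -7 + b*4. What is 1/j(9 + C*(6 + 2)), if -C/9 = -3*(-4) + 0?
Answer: -1/3427 ≈ -0.00029180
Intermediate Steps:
C = -108 (C = -9*(-3*(-4) + 0) = -9*(12 + 0) = -9*12 = -108)
j(b) = -7 + 4*b
1/j(9 + C*(6 + 2)) = 1/(-7 + 4*(9 - 108*(6 + 2))) = 1/(-7 + 4*(9 - 108*8)) = 1/(-7 + 4*(9 - 864)) = 1/(-7 + 4*(-855)) = 1/(-7 - 3420) = 1/(-3427) = -1/3427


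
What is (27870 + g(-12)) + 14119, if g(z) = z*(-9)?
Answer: 42097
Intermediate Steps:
g(z) = -9*z
(27870 + g(-12)) + 14119 = (27870 - 9*(-12)) + 14119 = (27870 + 108) + 14119 = 27978 + 14119 = 42097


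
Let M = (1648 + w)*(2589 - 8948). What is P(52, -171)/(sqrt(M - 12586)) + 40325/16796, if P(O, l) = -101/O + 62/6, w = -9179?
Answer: 40325/16796 + 1309*sqrt(47877043)/7468818708 ≈ 2.4021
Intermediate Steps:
P(O, l) = 31/3 - 101/O (P(O, l) = -101/O + 62*(1/6) = -101/O + 31/3 = 31/3 - 101/O)
M = 47889629 (M = (1648 - 9179)*(2589 - 8948) = -7531*(-6359) = 47889629)
P(52, -171)/(sqrt(M - 12586)) + 40325/16796 = (31/3 - 101/52)/(sqrt(47889629 - 12586)) + 40325/16796 = (31/3 - 101*1/52)/(sqrt(47877043)) + 40325*(1/16796) = (31/3 - 101/52)*(sqrt(47877043)/47877043) + 40325/16796 = 1309*(sqrt(47877043)/47877043)/156 + 40325/16796 = 1309*sqrt(47877043)/7468818708 + 40325/16796 = 40325/16796 + 1309*sqrt(47877043)/7468818708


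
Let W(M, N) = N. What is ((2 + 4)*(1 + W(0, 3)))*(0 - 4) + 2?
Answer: -94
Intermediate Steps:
((2 + 4)*(1 + W(0, 3)))*(0 - 4) + 2 = ((2 + 4)*(1 + 3))*(0 - 4) + 2 = (6*4)*(-4) + 2 = 24*(-4) + 2 = -96 + 2 = -94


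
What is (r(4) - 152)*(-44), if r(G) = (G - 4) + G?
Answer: 6512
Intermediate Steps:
r(G) = -4 + 2*G (r(G) = (-4 + G) + G = -4 + 2*G)
(r(4) - 152)*(-44) = ((-4 + 2*4) - 152)*(-44) = ((-4 + 8) - 152)*(-44) = (4 - 152)*(-44) = -148*(-44) = 6512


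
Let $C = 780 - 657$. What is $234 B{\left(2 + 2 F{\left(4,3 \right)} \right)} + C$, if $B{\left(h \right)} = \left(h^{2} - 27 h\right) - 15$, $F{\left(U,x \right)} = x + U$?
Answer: $-44571$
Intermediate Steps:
$F{\left(U,x \right)} = U + x$
$B{\left(h \right)} = -15 + h^{2} - 27 h$
$C = 123$
$234 B{\left(2 + 2 F{\left(4,3 \right)} \right)} + C = 234 \left(-15 + \left(2 + 2 \left(4 + 3\right)\right)^{2} - 27 \left(2 + 2 \left(4 + 3\right)\right)\right) + 123 = 234 \left(-15 + \left(2 + 2 \cdot 7\right)^{2} - 27 \left(2 + 2 \cdot 7\right)\right) + 123 = 234 \left(-15 + \left(2 + 14\right)^{2} - 27 \left(2 + 14\right)\right) + 123 = 234 \left(-15 + 16^{2} - 432\right) + 123 = 234 \left(-15 + 256 - 432\right) + 123 = 234 \left(-191\right) + 123 = -44694 + 123 = -44571$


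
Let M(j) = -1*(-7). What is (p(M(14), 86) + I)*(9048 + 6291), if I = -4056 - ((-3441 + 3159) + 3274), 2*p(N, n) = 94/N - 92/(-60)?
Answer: -7559616517/70 ≈ -1.0799e+8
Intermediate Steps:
M(j) = 7
p(N, n) = 23/30 + 47/N (p(N, n) = (94/N - 92/(-60))/2 = (94/N - 92*(-1/60))/2 = (94/N + 23/15)/2 = (23/15 + 94/N)/2 = 23/30 + 47/N)
I = -7048 (I = -4056 - (-282 + 3274) = -4056 - 1*2992 = -4056 - 2992 = -7048)
(p(M(14), 86) + I)*(9048 + 6291) = ((23/30 + 47/7) - 7048)*(9048 + 6291) = ((23/30 + 47*(⅐)) - 7048)*15339 = ((23/30 + 47/7) - 7048)*15339 = (1571/210 - 7048)*15339 = -1478509/210*15339 = -7559616517/70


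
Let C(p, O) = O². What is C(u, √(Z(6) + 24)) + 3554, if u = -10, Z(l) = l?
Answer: 3584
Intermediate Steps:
C(u, √(Z(6) + 24)) + 3554 = (√(6 + 24))² + 3554 = (√30)² + 3554 = 30 + 3554 = 3584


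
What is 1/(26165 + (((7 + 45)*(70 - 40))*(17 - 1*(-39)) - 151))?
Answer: 1/113374 ≈ 8.8204e-6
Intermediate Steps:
1/(26165 + (((7 + 45)*(70 - 40))*(17 - 1*(-39)) - 151)) = 1/(26165 + ((52*30)*(17 + 39) - 151)) = 1/(26165 + (1560*56 - 151)) = 1/(26165 + (87360 - 151)) = 1/(26165 + 87209) = 1/113374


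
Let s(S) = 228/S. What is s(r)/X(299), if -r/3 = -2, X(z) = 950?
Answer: 1/25 ≈ 0.040000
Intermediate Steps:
r = 6 (r = -3*(-2) = 6)
s(r)/X(299) = (228/6)/950 = (228*(⅙))*(1/950) = 38*(1/950) = 1/25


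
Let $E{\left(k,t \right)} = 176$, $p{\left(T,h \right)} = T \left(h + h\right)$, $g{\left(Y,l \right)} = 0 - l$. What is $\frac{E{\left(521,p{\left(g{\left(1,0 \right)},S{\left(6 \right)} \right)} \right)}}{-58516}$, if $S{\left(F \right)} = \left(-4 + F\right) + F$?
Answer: $- \frac{44}{14629} \approx -0.0030077$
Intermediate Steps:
$g{\left(Y,l \right)} = - l$
$S{\left(F \right)} = -4 + 2 F$
$p{\left(T,h \right)} = 2 T h$ ($p{\left(T,h \right)} = T 2 h = 2 T h$)
$\frac{E{\left(521,p{\left(g{\left(1,0 \right)},S{\left(6 \right)} \right)} \right)}}{-58516} = \frac{176}{-58516} = 176 \left(- \frac{1}{58516}\right) = - \frac{44}{14629}$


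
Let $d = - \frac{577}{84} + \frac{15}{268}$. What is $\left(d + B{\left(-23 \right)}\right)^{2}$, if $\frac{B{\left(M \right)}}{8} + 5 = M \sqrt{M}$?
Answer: $- \frac{1537190590556}{1979649} + \frac{24238688 i \sqrt{23}}{1407} \approx -7.765 \cdot 10^{5} + 82619.0 i$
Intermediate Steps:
$d = - \frac{9586}{1407}$ ($d = \left(-577\right) \frac{1}{84} + 15 \cdot \frac{1}{268} = - \frac{577}{84} + \frac{15}{268} = - \frac{9586}{1407} \approx -6.8131$)
$B{\left(M \right)} = -40 + 8 M^{\frac{3}{2}}$ ($B{\left(M \right)} = -40 + 8 M \sqrt{M} = -40 + 8 M^{\frac{3}{2}}$)
$\left(d + B{\left(-23 \right)}\right)^{2} = \left(- \frac{9586}{1407} - \left(40 - 8 \left(-23\right)^{\frac{3}{2}}\right)\right)^{2} = \left(- \frac{9586}{1407} - \left(40 - 8 \left(- 23 i \sqrt{23}\right)\right)\right)^{2} = \left(- \frac{9586}{1407} - \left(40 + 184 i \sqrt{23}\right)\right)^{2} = \left(- \frac{65866}{1407} - 184 i \sqrt{23}\right)^{2}$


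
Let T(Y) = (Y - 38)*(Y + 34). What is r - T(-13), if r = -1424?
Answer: -353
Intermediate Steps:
T(Y) = (-38 + Y)*(34 + Y)
r - T(-13) = -1424 - (-1292 + (-13)² - 4*(-13)) = -1424 - (-1292 + 169 + 52) = -1424 - 1*(-1071) = -1424 + 1071 = -353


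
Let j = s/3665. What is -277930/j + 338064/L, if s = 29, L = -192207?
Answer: -65261548396002/1858001 ≈ -3.5125e+7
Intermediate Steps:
j = 29/3665 ≈ 0.0079127
-277930/j + 338064/L = -277930/29/3665 + 338064/(-192207) = -277930*3665/29 + 338064*(-1/192207) = -1018613450/29 - 112688/64069 = -65261548396002/1858001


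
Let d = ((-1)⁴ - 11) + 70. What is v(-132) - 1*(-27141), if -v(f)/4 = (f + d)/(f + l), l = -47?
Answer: 4857951/179 ≈ 27139.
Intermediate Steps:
d = 60 (d = (1 - 11) + 70 = -10 + 70 = 60)
v(f) = -4*(60 + f)/(-47 + f) (v(f) = -4*(f + 60)/(f - 47) = -4*(60 + f)/(-47 + f))
v(-132) - 1*(-27141) = 4*(-60 - 1*(-132))/(-47 - 132) - 1*(-27141) = 4*(-60 + 132)/(-179) + 27141 = 4*(-1/179)*72 + 27141 = -288/179 + 27141 = 4857951/179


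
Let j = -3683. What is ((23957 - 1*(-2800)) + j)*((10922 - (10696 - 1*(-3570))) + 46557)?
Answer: 997096762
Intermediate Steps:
((23957 - 1*(-2800)) + j)*((10922 - (10696 - 1*(-3570))) + 46557) = ((23957 - 1*(-2800)) - 3683)*((10922 - (10696 - 1*(-3570))) + 46557) = ((23957 + 2800) - 3683)*((10922 - (10696 + 3570)) + 46557) = (26757 - 3683)*((10922 - 1*14266) + 46557) = 23074*((10922 - 14266) + 46557) = 23074*(-3344 + 46557) = 23074*43213 = 997096762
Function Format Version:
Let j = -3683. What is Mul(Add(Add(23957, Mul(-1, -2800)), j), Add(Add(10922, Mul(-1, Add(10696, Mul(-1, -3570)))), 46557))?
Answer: 997096762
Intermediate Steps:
Mul(Add(Add(23957, Mul(-1, -2800)), j), Add(Add(10922, Mul(-1, Add(10696, Mul(-1, -3570)))), 46557)) = Mul(Add(Add(23957, Mul(-1, -2800)), -3683), Add(Add(10922, Mul(-1, Add(10696, Mul(-1, -3570)))), 46557)) = Mul(Add(Add(23957, 2800), -3683), Add(Add(10922, Mul(-1, Add(10696, 3570))), 46557)) = Mul(Add(26757, -3683), Add(Add(10922, Mul(-1, 14266)), 46557)) = Mul(23074, Add(Add(10922, -14266), 46557)) = Mul(23074, Add(-3344, 46557)) = Mul(23074, 43213) = 997096762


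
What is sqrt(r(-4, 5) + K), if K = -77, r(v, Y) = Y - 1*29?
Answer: I*sqrt(101) ≈ 10.05*I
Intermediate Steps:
r(v, Y) = -29 + Y (r(v, Y) = Y - 29 = -29 + Y)
sqrt(r(-4, 5) + K) = sqrt((-29 + 5) - 77) = sqrt(-24 - 77) = sqrt(-101) = I*sqrt(101)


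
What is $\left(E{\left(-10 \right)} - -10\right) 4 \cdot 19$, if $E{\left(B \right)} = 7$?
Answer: $1292$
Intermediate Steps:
$\left(E{\left(-10 \right)} - -10\right) 4 \cdot 19 = \left(7 - -10\right) 4 \cdot 19 = \left(7 + 10\right) 76 = 17 \cdot 76 = 1292$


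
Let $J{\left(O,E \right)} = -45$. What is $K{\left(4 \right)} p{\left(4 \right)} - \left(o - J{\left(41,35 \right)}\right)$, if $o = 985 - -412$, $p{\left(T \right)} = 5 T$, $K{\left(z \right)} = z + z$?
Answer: $-1282$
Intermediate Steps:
$K{\left(z \right)} = 2 z$
$o = 1397$ ($o = 985 + 412 = 1397$)
$K{\left(4 \right)} p{\left(4 \right)} - \left(o - J{\left(41,35 \right)}\right) = 2 \cdot 4 \cdot 5 \cdot 4 - 1442 = 8 \cdot 20 - 1442 = 160 - 1442 = -1282$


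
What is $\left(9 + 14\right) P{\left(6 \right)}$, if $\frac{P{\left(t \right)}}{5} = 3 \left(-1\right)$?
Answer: $-345$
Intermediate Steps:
$P{\left(t \right)} = -15$ ($P{\left(t \right)} = 5 \cdot 3 \left(-1\right) = 5 \left(-3\right) = -15$)
$\left(9 + 14\right) P{\left(6 \right)} = \left(9 + 14\right) \left(-15\right) = 23 \left(-15\right) = -345$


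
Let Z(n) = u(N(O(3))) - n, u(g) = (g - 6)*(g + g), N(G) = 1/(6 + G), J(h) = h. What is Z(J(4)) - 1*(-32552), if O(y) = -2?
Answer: 260361/8 ≈ 32545.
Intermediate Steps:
u(g) = 2*g*(-6 + g) (u(g) = (-6 + g)*(2*g) = 2*g*(-6 + g))
Z(n) = -23/8 - n (Z(n) = 2*(-6 + 1/(6 - 2))/(6 - 2) - n = 2*(-6 + 1/4)/4 - n = 2*(¼)*(-6 + ¼) - n = 2*(¼)*(-23/4) - n = -23/8 - n)
Z(J(4)) - 1*(-32552) = (-23/8 - 1*4) - 1*(-32552) = (-23/8 - 4) + 32552 = -55/8 + 32552 = 260361/8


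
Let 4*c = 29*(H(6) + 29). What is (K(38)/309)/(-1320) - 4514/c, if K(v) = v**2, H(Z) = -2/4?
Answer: -1227645791/56185470 ≈ -21.850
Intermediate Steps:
H(Z) = -1/2 (H(Z) = -2*1/4 = -1/2)
c = 1653/8 (c = (29*(-1/2 + 29))/4 = (29*(57/2))/4 = (1/4)*(1653/2) = 1653/8 ≈ 206.63)
(K(38)/309)/(-1320) - 4514/c = (38**2/309)/(-1320) - 4514/1653/8 = (1444*(1/309))*(-1/1320) - 4514*8/1653 = (1444/309)*(-1/1320) - 36112/1653 = -361/101970 - 36112/1653 = -1227645791/56185470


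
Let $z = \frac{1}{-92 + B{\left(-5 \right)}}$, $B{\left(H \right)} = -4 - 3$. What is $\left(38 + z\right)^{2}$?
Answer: $\frac{14145121}{9801} \approx 1443.2$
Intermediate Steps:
$B{\left(H \right)} = -7$
$z = - \frac{1}{99}$ ($z = \frac{1}{-92 - 7} = \frac{1}{-99} = - \frac{1}{99} \approx -0.010101$)
$\left(38 + z\right)^{2} = \left(38 - \frac{1}{99}\right)^{2} = \left(\frac{3761}{99}\right)^{2} = \frac{14145121}{9801}$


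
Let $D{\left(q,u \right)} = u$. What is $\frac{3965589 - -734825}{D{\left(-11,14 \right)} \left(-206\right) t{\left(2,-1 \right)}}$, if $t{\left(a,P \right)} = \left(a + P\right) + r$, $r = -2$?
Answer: $\frac{2350207}{1442} \approx 1629.8$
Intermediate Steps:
$t{\left(a,P \right)} = -2 + P + a$ ($t{\left(a,P \right)} = \left(a + P\right) - 2 = \left(P + a\right) - 2 = -2 + P + a$)
$\frac{3965589 - -734825}{D{\left(-11,14 \right)} \left(-206\right) t{\left(2,-1 \right)}} = \frac{3965589 - -734825}{14 \left(-206\right) \left(-2 - 1 + 2\right)} = \frac{3965589 + 734825}{\left(-2884\right) \left(-1\right)} = \frac{4700414}{2884} = 4700414 \cdot \frac{1}{2884} = \frac{2350207}{1442}$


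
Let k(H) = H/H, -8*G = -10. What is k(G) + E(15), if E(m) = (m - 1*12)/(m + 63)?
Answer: 27/26 ≈ 1.0385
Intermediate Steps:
G = 5/4 (G = -1/8*(-10) = 5/4 ≈ 1.2500)
E(m) = (-12 + m)/(63 + m) (E(m) = (m - 12)/(63 + m) = (-12 + m)/(63 + m))
k(H) = 1
k(G) + E(15) = 1 + (-12 + 15)/(63 + 15) = 1 + 3/78 = 1 + (1/78)*3 = 1 + 1/26 = 27/26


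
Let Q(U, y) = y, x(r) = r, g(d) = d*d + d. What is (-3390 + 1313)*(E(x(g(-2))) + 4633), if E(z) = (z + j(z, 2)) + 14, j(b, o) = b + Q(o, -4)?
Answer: -9651819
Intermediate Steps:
g(d) = d + d² (g(d) = d² + d = d + d²)
j(b, o) = -4 + b (j(b, o) = b - 4 = -4 + b)
E(z) = 10 + 2*z (E(z) = (z + (-4 + z)) + 14 = (-4 + 2*z) + 14 = 10 + 2*z)
(-3390 + 1313)*(E(x(g(-2))) + 4633) = (-3390 + 1313)*((10 + 2*(-2*(1 - 2))) + 4633) = -2077*((10 + 2*(-2*(-1))) + 4633) = -2077*((10 + 2*2) + 4633) = -2077*((10 + 4) + 4633) = -2077*(14 + 4633) = -2077*4647 = -9651819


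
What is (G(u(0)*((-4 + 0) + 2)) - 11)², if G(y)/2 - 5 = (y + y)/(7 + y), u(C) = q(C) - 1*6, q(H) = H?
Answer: 841/361 ≈ 2.3296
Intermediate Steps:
u(C) = -6 + C (u(C) = C - 1*6 = C - 6 = -6 + C)
G(y) = 10 + 4*y/(7 + y) (G(y) = 10 + 2*((y + y)/(7 + y)) = 10 + 2*((2*y)/(7 + y)) = 10 + 2*(2*y/(7 + y)) = 10 + 4*y/(7 + y))
(G(u(0)*((-4 + 0) + 2)) - 11)² = (14*(5 + (-6 + 0)*((-4 + 0) + 2))/(7 + (-6 + 0)*((-4 + 0) + 2)) - 11)² = (14*(5 - 6*(-4 + 2))/(7 - 6*(-4 + 2)) - 11)² = (14*(5 - 6*(-2))/(7 - 6*(-2)) - 11)² = (14*(5 + 12)/(7 + 12) - 11)² = (14*17/19 - 11)² = (14*(1/19)*17 - 11)² = (238/19 - 11)² = (29/19)² = 841/361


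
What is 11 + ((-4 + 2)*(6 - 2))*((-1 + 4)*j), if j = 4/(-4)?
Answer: 35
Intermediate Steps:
j = -1 (j = 4*(-¼) = -1)
11 + ((-4 + 2)*(6 - 2))*((-1 + 4)*j) = 11 + ((-4 + 2)*(6 - 2))*((-1 + 4)*(-1)) = 11 + (-2*4)*(3*(-1)) = 11 - 8*(-3) = 11 + 24 = 35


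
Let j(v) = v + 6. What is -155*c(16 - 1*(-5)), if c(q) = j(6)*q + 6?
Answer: -39990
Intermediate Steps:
j(v) = 6 + v
c(q) = 6 + 12*q (c(q) = (6 + 6)*q + 6 = 12*q + 6 = 6 + 12*q)
-155*c(16 - 1*(-5)) = -155*(6 + 12*(16 - 1*(-5))) = -155*(6 + 12*(16 + 5)) = -155*(6 + 12*21) = -155*(6 + 252) = -155*258 = -39990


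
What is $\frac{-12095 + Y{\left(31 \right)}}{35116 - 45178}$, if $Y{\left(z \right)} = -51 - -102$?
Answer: $\frac{6022}{5031} \approx 1.197$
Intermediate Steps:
$Y{\left(z \right)} = 51$ ($Y{\left(z \right)} = -51 + 102 = 51$)
$\frac{-12095 + Y{\left(31 \right)}}{35116 - 45178} = \frac{-12095 + 51}{35116 - 45178} = - \frac{12044}{-10062} = \left(-12044\right) \left(- \frac{1}{10062}\right) = \frac{6022}{5031}$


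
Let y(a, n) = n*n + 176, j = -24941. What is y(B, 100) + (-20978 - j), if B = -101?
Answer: 14139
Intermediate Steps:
y(a, n) = 176 + n**2 (y(a, n) = n**2 + 176 = 176 + n**2)
y(B, 100) + (-20978 - j) = (176 + 100**2) + (-20978 - 1*(-24941)) = (176 + 10000) + (-20978 + 24941) = 10176 + 3963 = 14139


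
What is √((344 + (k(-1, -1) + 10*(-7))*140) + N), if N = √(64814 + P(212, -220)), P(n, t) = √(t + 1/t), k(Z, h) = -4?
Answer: √(-121193600 + 110*√110*√(7129540 + I*√2662055))/110 ≈ 0.00014742 + 98.8*I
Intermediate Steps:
N = √(64814 + I*√2662055/110) (N = √(64814 + √(-220 + 1/(-220))) = √(64814 + √(-220 - 1/220)) = √(64814 + √(-48401/220)) = √(64814 + I*√2662055/110) ≈ 254.59 + 0.029*I)
√((344 + (k(-1, -1) + 10*(-7))*140) + N) = √((344 + (-4 + 10*(-7))*140) + √(784249400 + 110*I*√2662055)/110) = √((344 + (-4 - 70)*140) + √(784249400 + 110*I*√2662055)/110) = √((344 - 74*140) + √(784249400 + 110*I*√2662055)/110) = √((344 - 10360) + √(784249400 + 110*I*√2662055)/110) = √(-10016 + √(784249400 + 110*I*√2662055)/110)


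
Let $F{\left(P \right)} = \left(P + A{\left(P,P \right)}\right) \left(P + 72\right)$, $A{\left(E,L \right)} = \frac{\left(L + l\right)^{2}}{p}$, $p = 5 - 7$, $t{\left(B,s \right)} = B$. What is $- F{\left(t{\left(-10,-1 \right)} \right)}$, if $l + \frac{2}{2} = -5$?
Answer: $8556$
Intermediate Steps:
$l = -6$ ($l = -1 - 5 = -6$)
$p = -2$ ($p = 5 - 7 = -2$)
$A{\left(E,L \right)} = - \frac{\left(-6 + L\right)^{2}}{2}$ ($A{\left(E,L \right)} = \frac{\left(L - 6\right)^{2}}{-2} = \left(-6 + L\right)^{2} \left(- \frac{1}{2}\right) = - \frac{\left(-6 + L\right)^{2}}{2}$)
$F{\left(P \right)} = \left(72 + P\right) \left(P - \frac{\left(-6 + P\right)^{2}}{2}\right)$ ($F{\left(P \right)} = \left(P - \frac{\left(-6 + P\right)^{2}}{2}\right) \left(P + 72\right) = \left(P - \frac{\left(-6 + P\right)^{2}}{2}\right) \left(72 + P\right) = \left(72 + P\right) \left(P - \frac{\left(-6 + P\right)^{2}}{2}\right)$)
$- F{\left(t{\left(-10,-1 \right)} \right)} = - (-1296 - 29 \left(-10\right)^{2} + 486 \left(-10\right) - \frac{\left(-10\right)^{3}}{2}) = - (-1296 - 2900 - 4860 - -500) = - (-1296 - 2900 - 4860 + 500) = \left(-1\right) \left(-8556\right) = 8556$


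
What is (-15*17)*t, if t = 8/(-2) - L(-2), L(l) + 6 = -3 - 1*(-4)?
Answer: -255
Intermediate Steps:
L(l) = -5 (L(l) = -6 + (-3 - 1*(-4)) = -6 + (-3 + 4) = -6 + 1 = -5)
t = 1 (t = 8/(-2) - 1*(-5) = 8*(-1/2) + 5 = -4 + 5 = 1)
(-15*17)*t = -15*17*1 = -255*1 = -255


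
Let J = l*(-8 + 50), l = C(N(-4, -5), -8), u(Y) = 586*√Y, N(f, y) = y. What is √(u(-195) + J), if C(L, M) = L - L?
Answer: (-195)^(¼)*√586 ≈ 63.965 + 63.965*I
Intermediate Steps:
C(L, M) = 0
l = 0
J = 0 (J = 0*(-8 + 50) = 0*42 = 0)
√(u(-195) + J) = √(586*√(-195) + 0) = √(586*(I*√195) + 0) = √(586*I*√195 + 0) = √(586*I*√195) = 195^(¼)*√586*√I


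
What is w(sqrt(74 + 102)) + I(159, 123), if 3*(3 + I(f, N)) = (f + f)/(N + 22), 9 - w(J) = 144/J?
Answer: 976/145 - 36*sqrt(11)/11 ≈ -4.1234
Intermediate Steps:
w(J) = 9 - 144/J
I(f, N) = -3 + 2*f/(3*(22 + N)) (I(f, N) = -3 + ((f + f)/(N + 22))/3 = -3 + ((2*f)/(22 + N))/3 = -3 + (2*f/(22 + N))/3 = -3 + 2*f/(3*(22 + N)))
w(sqrt(74 + 102)) + I(159, 123) = (9 - 144/sqrt(74 + 102)) + (-198 - 9*123 + 2*159)/(3*(22 + 123)) = (9 - 144*sqrt(11)/44) + (1/3)*(-198 - 1107 + 318)/145 = (9 - 144*sqrt(11)/44) + (1/3)*(1/145)*(-987) = (9 - 36*sqrt(11)/11) - 329/145 = 976/145 - 36*sqrt(11)/11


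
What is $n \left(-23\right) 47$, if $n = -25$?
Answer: $27025$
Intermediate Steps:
$n \left(-23\right) 47 = \left(-25\right) \left(-23\right) 47 = 575 \cdot 47 = 27025$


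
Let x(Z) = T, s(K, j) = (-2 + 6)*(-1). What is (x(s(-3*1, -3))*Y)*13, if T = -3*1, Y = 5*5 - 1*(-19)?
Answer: -1716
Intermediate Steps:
s(K, j) = -4 (s(K, j) = 4*(-1) = -4)
Y = 44 (Y = 25 + 19 = 44)
T = -3
x(Z) = -3
(x(s(-3*1, -3))*Y)*13 = -3*44*13 = -132*13 = -1716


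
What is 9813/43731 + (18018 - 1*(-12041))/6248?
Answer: 458607251/91077096 ≈ 5.0354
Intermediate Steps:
9813/43731 + (18018 - 1*(-12041))/6248 = 9813*(1/43731) + (18018 + 12041)*(1/6248) = 3271/14577 + 30059*(1/6248) = 3271/14577 + 30059/6248 = 458607251/91077096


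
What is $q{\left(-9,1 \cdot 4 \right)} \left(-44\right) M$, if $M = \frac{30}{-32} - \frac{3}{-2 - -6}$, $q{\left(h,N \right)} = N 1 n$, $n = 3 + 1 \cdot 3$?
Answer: $1782$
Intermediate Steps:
$n = 6$ ($n = 3 + 3 = 6$)
$q{\left(h,N \right)} = 6 N$ ($q{\left(h,N \right)} = N 1 \cdot 6 = N 6 = 6 N$)
$M = - \frac{27}{16}$ ($M = 30 \left(- \frac{1}{32}\right) - \frac{3}{-2 + 6} = - \frac{15}{16} - \frac{3}{4} = - \frac{27}{16} \approx -1.6875$)
$q{\left(-9,1 \cdot 4 \right)} \left(-44\right) M = 6 \cdot 1 \cdot 4 \left(-44\right) \left(- \frac{27}{16}\right) = 6 \cdot 4 \left(-44\right) \left(- \frac{27}{16}\right) = 24 \left(-44\right) \left(- \frac{27}{16}\right) = \left(-1056\right) \left(- \frac{27}{16}\right) = 1782$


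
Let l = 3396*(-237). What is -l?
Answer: 804852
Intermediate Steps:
l = -804852
-l = -1*(-804852) = 804852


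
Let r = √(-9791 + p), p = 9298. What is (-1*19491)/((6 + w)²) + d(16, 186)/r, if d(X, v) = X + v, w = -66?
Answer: -6497/1200 - 202*I*√493/493 ≈ -5.4142 - 9.0976*I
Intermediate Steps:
r = I*√493 (r = √(-9791 + 9298) = √(-493) = I*√493 ≈ 22.204*I)
(-1*19491)/((6 + w)²) + d(16, 186)/r = (-1*19491)/((6 - 66)²) + (16 + 186)/((I*√493)) = -19491/((-60)²) + 202*(-I*√493/493) = -19491/3600 - 202*I*√493/493 = -19491*1/3600 - 202*I*√493/493 = -6497/1200 - 202*I*√493/493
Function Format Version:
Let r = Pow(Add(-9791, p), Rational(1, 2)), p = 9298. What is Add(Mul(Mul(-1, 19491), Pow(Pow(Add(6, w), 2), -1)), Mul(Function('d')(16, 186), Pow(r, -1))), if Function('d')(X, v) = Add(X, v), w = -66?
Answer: Add(Rational(-6497, 1200), Mul(Rational(-202, 493), I, Pow(493, Rational(1, 2)))) ≈ Add(-5.4142, Mul(-9.0976, I))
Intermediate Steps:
r = Mul(I, Pow(493, Rational(1, 2))) (r = Pow(Add(-9791, 9298), Rational(1, 2)) = Pow(-493, Rational(1, 2)) = Mul(I, Pow(493, Rational(1, 2))) ≈ Mul(22.204, I))
Add(Mul(Mul(-1, 19491), Pow(Pow(Add(6, w), 2), -1)), Mul(Function('d')(16, 186), Pow(r, -1))) = Add(Mul(Mul(-1, 19491), Pow(Pow(Add(6, -66), 2), -1)), Mul(Add(16, 186), Pow(Mul(I, Pow(493, Rational(1, 2))), -1))) = Add(Mul(-19491, Pow(Pow(-60, 2), -1)), Mul(202, Mul(Rational(-1, 493), I, Pow(493, Rational(1, 2))))) = Add(Mul(-19491, Pow(3600, -1)), Mul(Rational(-202, 493), I, Pow(493, Rational(1, 2)))) = Add(Mul(-19491, Rational(1, 3600)), Mul(Rational(-202, 493), I, Pow(493, Rational(1, 2)))) = Add(Rational(-6497, 1200), Mul(Rational(-202, 493), I, Pow(493, Rational(1, 2))))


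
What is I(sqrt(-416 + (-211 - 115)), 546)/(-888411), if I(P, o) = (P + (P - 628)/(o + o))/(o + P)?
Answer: -33437/20709681301764 - 298703*I*sqrt(742)/144967769112348 ≈ -1.6146e-9 - 5.6127e-8*I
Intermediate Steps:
I(P, o) = (P + (-628 + P)/(2*o))/(P + o) (I(P, o) = (P + (-628 + P)/((2*o)))/(P + o) = (P + (-628 + P)*(1/(2*o)))/(P + o) = (P + (-628 + P)/(2*o))/(P + o))
I(sqrt(-416 + (-211 - 115)), 546)/(-888411) = ((-314 + sqrt(-416 + (-211 - 115))/2 + sqrt(-416 + (-211 - 115))*546)/(546*(sqrt(-416 + (-211 - 115)) + 546)))/(-888411) = ((-314 + sqrt(-416 - 326)/2 + sqrt(-416 - 326)*546)/(546*(sqrt(-416 - 326) + 546)))*(-1/888411) = ((-314 + sqrt(-742)/2 + sqrt(-742)*546)/(546*(sqrt(-742) + 546)))*(-1/888411) = ((-314 + (I*sqrt(742))/2 + (I*sqrt(742))*546)/(546*(I*sqrt(742) + 546)))*(-1/888411) = ((-314 + I*sqrt(742)/2 + 546*I*sqrt(742))/(546*(546 + I*sqrt(742))))*(-1/888411) = ((-314 + 1093*I*sqrt(742)/2)/(546*(546 + I*sqrt(742))))*(-1/888411) = -(-314 + 1093*I*sqrt(742)/2)/(485072406*(546 + I*sqrt(742)))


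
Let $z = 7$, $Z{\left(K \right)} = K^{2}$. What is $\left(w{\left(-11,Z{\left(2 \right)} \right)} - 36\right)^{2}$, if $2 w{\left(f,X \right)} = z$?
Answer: $\frac{4225}{4} \approx 1056.3$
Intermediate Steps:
$w{\left(f,X \right)} = \frac{7}{2}$ ($w{\left(f,X \right)} = \frac{1}{2} \cdot 7 = \frac{7}{2}$)
$\left(w{\left(-11,Z{\left(2 \right)} \right)} - 36\right)^{2} = \left(\frac{7}{2} - 36\right)^{2} = \left(- \frac{65}{2}\right)^{2} = \frac{4225}{4}$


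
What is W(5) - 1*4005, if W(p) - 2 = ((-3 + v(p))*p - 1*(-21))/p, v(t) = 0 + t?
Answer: -19984/5 ≈ -3996.8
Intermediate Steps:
v(t) = t
W(p) = 2 + (21 + p*(-3 + p))/p (W(p) = 2 + ((-3 + p)*p - 1*(-21))/p = 2 + (p*(-3 + p) + 21)/p = 2 + (21 + p*(-3 + p))/p)
W(5) - 1*4005 = (-1 + 5 + 21/5) - 1*4005 = (-1 + 5 + 21*(⅕)) - 4005 = (-1 + 5 + 21/5) - 4005 = 41/5 - 4005 = -19984/5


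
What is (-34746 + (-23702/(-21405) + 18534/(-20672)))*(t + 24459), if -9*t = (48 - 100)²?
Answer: -1671411506787382661/1991178720 ≈ -8.3941e+8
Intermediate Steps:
t = -2704/9 (t = -(48 - 100)²/9 = -⅑*(-52)² = -⅑*2704 = -2704/9 ≈ -300.44)
(-34746 + (-23702/(-21405) + 18534/(-20672)))*(t + 24459) = (-34746 + (-23702/(-21405) + 18534/(-20672)))*(-2704/9 + 24459) = (-34746 + (-23702*(-1/21405) + 18534*(-1/20672)))*(217427/9) = (-34746 + (23702/21405 - 9267/10336))*(217427/9) = (-34746 + 46623737/221242080)*(217427/9) = -7687230687943/221242080*217427/9 = -1671411506787382661/1991178720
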